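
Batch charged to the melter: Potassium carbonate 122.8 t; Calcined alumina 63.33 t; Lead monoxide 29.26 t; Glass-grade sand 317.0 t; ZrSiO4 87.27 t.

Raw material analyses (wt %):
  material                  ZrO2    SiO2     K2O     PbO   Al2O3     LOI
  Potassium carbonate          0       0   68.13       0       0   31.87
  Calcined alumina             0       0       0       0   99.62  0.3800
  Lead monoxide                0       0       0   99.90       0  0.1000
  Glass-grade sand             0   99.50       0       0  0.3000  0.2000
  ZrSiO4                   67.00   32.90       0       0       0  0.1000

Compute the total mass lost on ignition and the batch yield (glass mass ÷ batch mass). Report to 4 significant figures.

Rounding to 4 significant figures applies to every mid-chain value as shown. All arithmetic keeps full precision throughout. Each reported figure includes exactly one rounding. The derived quantities (glass mass, totals, yield, five oxide percentages, LOI) are rebuilt from the batch weights on 579.5 t of glass at full float precision precisely as stated by the question or the answer.
Per-material ignition loss:
  Potassium carbonate: 122.8 × 0.3187 = 39.14 t
  Calcined alumina: 63.33 × 0.003800 = 0.2407 t
  Lead monoxide: 29.26 × 0.001000 = 0.02926 t
  Glass-grade sand: 317.0 × 0.002000 = 0.6340 t
  ZrSiO4: 87.27 × 0.001000 = 0.08727 t
Total LOI = 40.13 t
Glass = batch − LOI = 619.7 − 40.13 = 579.5 t

LOI loss = 40.13 t; glass = 579.5 t; yield = 93.52%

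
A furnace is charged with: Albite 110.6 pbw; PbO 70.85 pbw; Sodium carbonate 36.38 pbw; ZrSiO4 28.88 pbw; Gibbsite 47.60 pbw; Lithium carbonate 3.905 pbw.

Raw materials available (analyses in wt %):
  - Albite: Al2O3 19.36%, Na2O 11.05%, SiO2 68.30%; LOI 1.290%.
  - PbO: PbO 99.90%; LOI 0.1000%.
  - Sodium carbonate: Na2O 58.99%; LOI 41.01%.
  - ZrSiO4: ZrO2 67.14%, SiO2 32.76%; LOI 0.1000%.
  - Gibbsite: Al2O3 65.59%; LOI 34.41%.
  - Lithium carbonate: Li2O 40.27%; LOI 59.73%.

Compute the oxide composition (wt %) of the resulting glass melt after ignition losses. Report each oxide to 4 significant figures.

Working values appear (rounded to four significant figures) at each printed step — each numeric step carries full float precision at every stage; every reported value carries a single rounding. All derived quantities (glass mass, the totals, the yield, the six compositions, ignition loss) are re-derived from the weighed amounts for 263.1 pbw of glass at full precision as written in the question or the answer.
Oxide-by-oxide delivered mass:
  ZrO2: 28.88·0.6714 = 19.39 pbw
  Al2O3: 110.6·0.1936 + 47.60·0.6559 = 52.63 pbw
  Na2O: 110.6·0.1105 + 36.38·0.5899 = 33.68 pbw
  Li2O: 3.905·0.4027 = 1.573 pbw
  SiO2: 110.6·0.6830 + 28.88·0.3276 = 85.00 pbw
  PbO: 70.85·0.9990 = 70.78 pbw
LOI: 110.6·0.01290 + 70.85·0.001000 + 36.38·0.4101 + 28.88·0.001000 + 47.60·0.3441 + 3.905·0.5973 = 35.16 pbw
Glass = total batch minus LOI = 298.2 − 35.16 = 263.1 pbw (equal to the oxide-mass sum)
wt % = 100 × oxide mass / glass mass

Glass mass = 263.1 pbw (batch 298.2 − LOI 35.16).
Composition: ZrO2 7.371%, Al2O3 20.01%, Na2O 12.80%, Li2O 0.5978%, SiO2 32.31%, PbO 26.91%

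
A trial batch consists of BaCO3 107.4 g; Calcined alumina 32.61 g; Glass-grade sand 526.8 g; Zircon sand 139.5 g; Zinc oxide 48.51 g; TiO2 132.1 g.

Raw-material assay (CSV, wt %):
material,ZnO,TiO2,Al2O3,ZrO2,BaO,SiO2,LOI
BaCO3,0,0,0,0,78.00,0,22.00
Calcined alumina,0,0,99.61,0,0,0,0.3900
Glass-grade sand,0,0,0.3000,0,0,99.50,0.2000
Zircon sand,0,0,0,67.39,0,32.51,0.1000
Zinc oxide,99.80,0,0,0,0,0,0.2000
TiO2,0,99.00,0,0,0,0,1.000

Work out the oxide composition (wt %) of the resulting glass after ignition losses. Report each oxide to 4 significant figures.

The working math holds full float precision at every stage — intermediates appear, rounded to 4 significant digits, at each printed step. Each reported value carries a single rounding — the derived quantities (totals, ignition loss, six oxide percentages, glass mass, the yield) are rebuilt in full float precision using the weight values on 960.6 g of glass, as quoted within the problem or the answer.
What the batch supplies per oxide:
  ZnO: 48.51·0.9980 = 48.41 g
  TiO2: 132.1·0.9900 = 130.8 g
  Al2O3: 32.61·0.9961 + 526.8·0.003000 = 34.06 g
  ZrO2: 139.5·0.6739 = 94.01 g
  BaO: 107.4·0.7800 = 83.77 g
  SiO2: 526.8·0.9950 + 139.5·0.3251 = 569.5 g
LOI: 107.4·0.2200 + 32.61·0.003900 + 526.8·0.002000 + 139.5·0.001000 + 48.51·0.002000 + 132.1·0.01000 = 26.37 g
Glass mass = batch − LOI = 986.9 − 26.37 = 960.6 g (= the summed oxide contributions)
wt % = oxide mass / glass mass × 100

Glass mass = 960.6 g (batch 986.9 − LOI 26.37).
Composition: ZnO 5.040%, TiO2 13.61%, Al2O3 3.546%, ZrO2 9.787%, BaO 8.721%, SiO2 59.29%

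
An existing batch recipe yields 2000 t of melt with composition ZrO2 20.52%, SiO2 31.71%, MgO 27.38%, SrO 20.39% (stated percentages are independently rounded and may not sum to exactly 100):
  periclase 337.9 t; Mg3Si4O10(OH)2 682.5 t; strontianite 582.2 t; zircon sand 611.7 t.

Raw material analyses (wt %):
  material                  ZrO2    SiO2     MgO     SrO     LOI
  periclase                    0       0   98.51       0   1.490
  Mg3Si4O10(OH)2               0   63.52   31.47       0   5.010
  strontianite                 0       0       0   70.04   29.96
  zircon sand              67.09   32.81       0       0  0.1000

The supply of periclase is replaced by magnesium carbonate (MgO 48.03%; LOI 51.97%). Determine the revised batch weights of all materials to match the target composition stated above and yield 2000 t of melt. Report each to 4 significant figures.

Revised batch per 2000 t melt:
  magnesium carbonate: 693.0 t
  Mg3Si4O10(OH)2: 682.5 t
  strontianite: 582.2 t
  zircon sand: 611.7 t
Total batch = 2569 t; LOI loss = 569.4 t

Every computation maintains full precision from start to finish; intermediates are shown, rounded to four significant figures, when written out. Each reported number receives exactly one rounding. All derived quantities are re-derived starting from the weights for 2000 t of glass at full float precision (LOI, yield, the totals, the four compositions, net glass mass), exactly as printed in either problem or answer.
The oxide mass targets at 2000 t melt:
  ZrO2: 20.52% × 2000 = 410.4 t
  SiO2: 31.71% × 2000 = 634.2 t
  MgO: 27.38% × 2000 = 547.6 t
  SrO: 20.39% × 2000 = 407.8 t
Per-oxide balance check per the reported batch figures, versus the basis set out (delivered sums recover each target once rounding is allowed for):
  ZrO2: 611.7·0.6709 = 410.4 t (target 410.4 t)
  SiO2: 682.5·0.6352 + 611.7·0.3281 = 634.2 t (target 634.2 t)
  MgO: 693.0·0.4803 + 682.5·0.3147 = 547.6 t (target 547.6 t)
  SrO: 582.2·0.7004 = 407.8 t (target 407.8 t)
Glass-mass closure: net batch after ignition = 2000 t (the targets, summed, come to 2000 t; versus the stated basis of 2000 t — gaps are rounding artifacts).
Batch total: Σ batch = 2569 t; Σ batch·LOI gives LOI loss = 569.4 t; yield = glass ÷ total batch = 77.84%.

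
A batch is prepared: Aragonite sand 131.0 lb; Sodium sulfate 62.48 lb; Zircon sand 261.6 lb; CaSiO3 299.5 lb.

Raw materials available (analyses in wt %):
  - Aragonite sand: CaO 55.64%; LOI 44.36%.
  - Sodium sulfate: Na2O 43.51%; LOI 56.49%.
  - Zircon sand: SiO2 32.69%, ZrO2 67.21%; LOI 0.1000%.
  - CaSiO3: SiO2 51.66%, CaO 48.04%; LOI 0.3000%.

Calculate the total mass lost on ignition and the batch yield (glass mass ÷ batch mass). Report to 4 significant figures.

LOI loss = 94.57 lb; glass = 660.0 lb; yield = 87.47%

All internal work holds full float precision end to end — the intermediate values are displayed (rounded to 4 significant digits) across the worked steps. Each reported number is rounded a single time — all derived quantities (four oxide percentages, yield, the totals, LOI, net glass mass) are carried from the batch weights per 660.0 lb of glass at full precision as quoted within the problem or the answer.
LOI of each material in turn:
  Aragonite sand: 131.0 × 0.4436 = 58.11 lb
  Sodium sulfate: 62.48 × 0.5649 = 35.29 lb
  Zircon sand: 261.6 × 0.001000 = 0.2616 lb
  CaSiO3: 299.5 × 0.003000 = 0.8985 lb
Total LOI = 94.57 lb
Glass = batch − LOI = 754.6 − 94.57 = 660.0 lb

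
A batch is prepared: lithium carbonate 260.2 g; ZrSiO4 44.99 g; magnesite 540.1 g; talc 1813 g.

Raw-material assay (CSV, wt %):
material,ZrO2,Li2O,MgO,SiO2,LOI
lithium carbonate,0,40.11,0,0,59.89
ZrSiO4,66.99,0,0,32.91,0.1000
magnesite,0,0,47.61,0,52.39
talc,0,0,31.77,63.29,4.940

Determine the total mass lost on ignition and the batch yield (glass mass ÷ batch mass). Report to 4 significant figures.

LOI loss = 528.4 g; glass = 2130 g; yield = 80.12%

All internal work carries exact precision in all steps — mid-chain values are shown (rounded to four significant figures) in the working; a single rounding produces each reported figure; derived quantities, which include glass mass, LOI, the yield, the totals, four oxide percentages, are computed at exact precision, exactly as shown in question or answer, from the weighed amounts for 2130 g of glass.
Each material's LOI contribution:
  lithium carbonate: 260.2 × 0.5989 = 155.8 g
  ZrSiO4: 44.99 × 0.001000 = 0.04499 g
  magnesite: 540.1 × 0.5239 = 283.0 g
  talc: 1813 × 0.04940 = 89.56 g
Total LOI = 528.4 g
Glass = batch − LOI = 2658 − 528.4 = 2130 g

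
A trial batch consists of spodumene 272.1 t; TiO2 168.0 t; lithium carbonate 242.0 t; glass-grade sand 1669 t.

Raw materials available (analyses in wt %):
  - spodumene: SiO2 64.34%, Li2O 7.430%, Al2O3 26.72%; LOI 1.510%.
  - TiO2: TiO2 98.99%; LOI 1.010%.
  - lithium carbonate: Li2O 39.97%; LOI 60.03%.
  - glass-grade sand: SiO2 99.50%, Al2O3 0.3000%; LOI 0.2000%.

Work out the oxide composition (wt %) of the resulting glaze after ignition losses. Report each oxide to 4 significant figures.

Full float precision is held from first step to last. In-progress results appear (rounded to four significant figures) alongside each step; each reported result is rounded once only — all derived quantities (the four compositions, totals, ignition loss, yield, glass mass) are rebuilt using the weight values at 2197 t of glass at exact precision, as given in the problem or answer text.
Per-oxide mass from batch:
  TiO2: 168.0·0.9899 = 166.3 t
  SiO2: 272.1·0.6434 + 1669·0.9950 = 1836 t
  Li2O: 272.1·0.07430 + 242.0·0.3997 = 116.9 t
  Al2O3: 272.1·0.2672 + 1669·0.003000 = 77.71 t
LOI: 272.1·0.01510 + 168.0·0.01010 + 242.0·0.6003 + 1669·0.002000 = 154.4 t
Net of LOI, the glass mass = 2351 − 154.4 = 2197 t (= Σ oxide masses)
percent by weight: oxide/glass ×100

Glass mass = 2197 t (batch 2351 − LOI 154.4).
Composition: TiO2 7.571%, SiO2 83.57%, Li2O 5.324%, Al2O3 3.538%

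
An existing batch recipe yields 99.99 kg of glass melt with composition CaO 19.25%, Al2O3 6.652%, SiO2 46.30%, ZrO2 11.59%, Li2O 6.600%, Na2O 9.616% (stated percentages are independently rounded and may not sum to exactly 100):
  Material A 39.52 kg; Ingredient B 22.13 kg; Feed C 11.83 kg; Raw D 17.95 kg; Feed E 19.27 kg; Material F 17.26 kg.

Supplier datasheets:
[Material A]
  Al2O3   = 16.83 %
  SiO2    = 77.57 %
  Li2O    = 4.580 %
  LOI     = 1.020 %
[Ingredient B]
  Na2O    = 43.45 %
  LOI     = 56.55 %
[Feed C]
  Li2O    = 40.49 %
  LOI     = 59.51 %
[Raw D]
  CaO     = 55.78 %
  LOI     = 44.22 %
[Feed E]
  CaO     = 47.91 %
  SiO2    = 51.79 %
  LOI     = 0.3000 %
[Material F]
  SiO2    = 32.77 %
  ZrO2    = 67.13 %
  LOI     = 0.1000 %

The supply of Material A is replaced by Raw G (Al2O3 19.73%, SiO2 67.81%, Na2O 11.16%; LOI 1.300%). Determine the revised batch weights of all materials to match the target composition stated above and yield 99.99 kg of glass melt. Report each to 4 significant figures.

Revised batch per 99.99 kg glass melt:
  Raw G: 33.71 kg
  Ingredient B: 13.47 kg
  Feed C: 16.30 kg
  Raw D: 5.023 kg
  Feed E: 34.33 kg
  Material F: 17.26 kg
Total batch = 120.1 kg; LOI loss = 20.10 kg

Values along the way are printed with 4-significant-digit rounding in the working — the working math carries exact precision through every step — exactly one rounding is applied to every reported value. The derived quantities (yield, ignition loss, six oxide percentages, totals, glass mass) are rebuilt at full float precision using the weight values on 99.99 kg of glass as set out in the problem or the answer.
The oxide mass targets at 99.99 kg glass melt:
  CaO: 19.25% × 99.99 = 19.25 kg
  Al2O3: 6.652% × 99.99 = 6.651 kg
  SiO2: 46.30% × 99.99 = 46.30 kg
  ZrO2: 11.59% × 99.99 = 11.59 kg
  Li2O: 6.600% × 99.99 = 6.599 kg
  Na2O: 9.616% × 99.99 = 9.615 kg
Oxide-by-oxide audit applying the batch weights above, relative to the basis at hand (summed amounts equal target values exact up to rounding of places):
  CaO: 5.023·0.5578 + 34.33·0.4791 = 19.25 kg (target 19.25 kg)
  Al2O3: 33.71·0.1973 = 6.651 kg (target 6.651 kg)
  SiO2: 33.71·0.6781 + 34.33·0.5179 + 17.26·0.3277 = 46.29 kg (target 46.30 kg)
  ZrO2: 17.26·0.6713 = 11.59 kg (target 11.59 kg)
  Li2O: 16.30·0.4049 = 6.600 kg (target 6.599 kg)
  Na2O: 33.71·0.1116 + 13.47·0.4345 = 9.615 kg (target 9.615 kg)
Mass balance on the glass: batch total minus LOI = 100.0 kg (per-oxide target masses sum to 100.0 kg; against the stated basis, 99.99 kg — a pure rounding effect).
Batch total: Σ batch = 120.1 kg; Σ batch·LOI gives LOI loss = 20.10 kg; yield, glass over the total, = 83.27%.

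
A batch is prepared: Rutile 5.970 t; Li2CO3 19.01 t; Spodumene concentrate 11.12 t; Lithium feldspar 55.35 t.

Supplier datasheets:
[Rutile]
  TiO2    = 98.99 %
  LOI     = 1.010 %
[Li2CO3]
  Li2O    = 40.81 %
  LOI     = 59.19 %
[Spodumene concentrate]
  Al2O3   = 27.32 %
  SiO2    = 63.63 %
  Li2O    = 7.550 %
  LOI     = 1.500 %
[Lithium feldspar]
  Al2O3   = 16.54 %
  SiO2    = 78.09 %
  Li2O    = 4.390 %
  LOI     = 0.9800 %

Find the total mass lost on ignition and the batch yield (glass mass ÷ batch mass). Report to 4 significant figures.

The whole derivation runs at exact precision all the way through; mid-chain values appear (rounded to 4 significant figures) when written out — exactly one rounding is applied to each reported number — the derived quantities (the yield, LOI, glass mass, the totals, four oxide percentages) are recomputed in full float precision from the batch weights at 79.43 t of glass exactly as printed in problem or answer.
Material-by-material LOI:
  Rutile: 5.970 × 0.01010 = 0.06030 t
  Li2CO3: 19.01 × 0.5919 = 11.25 t
  Spodumene concentrate: 11.12 × 0.01500 = 0.1668 t
  Lithium feldspar: 55.35 × 0.009800 = 0.5424 t
Total LOI = 12.02 t
Glass = batch − LOI = 91.45 − 12.02 = 79.43 t

LOI loss = 12.02 t; glass = 79.43 t; yield = 86.85%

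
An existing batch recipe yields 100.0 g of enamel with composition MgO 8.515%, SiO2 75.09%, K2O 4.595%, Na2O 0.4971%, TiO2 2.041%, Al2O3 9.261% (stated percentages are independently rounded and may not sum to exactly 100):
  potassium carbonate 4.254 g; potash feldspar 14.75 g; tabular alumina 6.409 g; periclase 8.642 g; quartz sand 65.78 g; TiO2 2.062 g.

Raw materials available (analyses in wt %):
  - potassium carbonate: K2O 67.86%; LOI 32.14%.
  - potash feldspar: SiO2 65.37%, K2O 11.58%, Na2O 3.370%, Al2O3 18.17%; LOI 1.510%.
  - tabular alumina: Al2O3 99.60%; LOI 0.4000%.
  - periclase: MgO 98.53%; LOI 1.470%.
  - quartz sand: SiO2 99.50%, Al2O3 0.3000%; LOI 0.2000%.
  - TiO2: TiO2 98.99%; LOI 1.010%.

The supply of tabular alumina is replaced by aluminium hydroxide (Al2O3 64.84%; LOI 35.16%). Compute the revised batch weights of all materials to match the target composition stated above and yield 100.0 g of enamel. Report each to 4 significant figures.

Rounding to four significant digits governs every mid-chain value as shown — each numeric step holds full precision from start to finish — exactly one rounding lands on each reported figure. The derived quantities, including six oxide percentages, yield, ignition loss, glass mass, totals, are carried using the weight values per 100.0 g of glass at full float precision exactly as shown in the problem or answer text.
The oxide mass targets at 100.0 g enamel:
  MgO: 8.515% × 100.0 = 8.515 g
  SiO2: 75.09% × 100.0 = 75.09 g
  K2O: 4.595% × 100.0 = 4.595 g
  Na2O: 0.4971% × 100.0 = 0.4971 g
  TiO2: 2.041% × 100.0 = 2.041 g
  Al2O3: 9.261% × 100.0 = 9.261 g
Checking each oxide sum using the reported weights, under the basis named above (delivered sums recover each target up to rounding of the answer):
  MgO: 8.642·0.9853 = 8.515 g (target 8.515 g)
  SiO2: 14.75·0.6537 + 65.78·0.9950 = 75.09 g (target 75.09 g)
  K2O: 4.254·0.6786 + 14.75·0.1158 = 4.595 g (target 4.595 g)
  Na2O: 14.75·0.03370 = 0.4971 g (target 0.4971 g)
  TiO2: 2.062·0.9899 = 2.041 g (target 2.041 g)
  Al2O3: 14.75·0.1817 + 9.845·0.6484 + 65.78·0.003000 = 9.261 g (target 9.261 g)
Glass-mass closure: net batch after ignition = 100.0 g (summing oxide targets gives 100.0 g; the stated basis being 100.0 g — rounding explains the deltas).
Whole-batch sum: Σ batch = 105.3 g; Σ batch·LOI gives LOI loss = 5.331 g; yield = glass ÷ total batch = 94.94%.

Revised batch per 100.0 g enamel:
  potassium carbonate: 4.254 g
  potash feldspar: 14.75 g
  aluminium hydroxide: 9.845 g
  periclase: 8.642 g
  quartz sand: 65.78 g
  TiO2: 2.062 g
Total batch = 105.3 g; LOI loss = 5.331 g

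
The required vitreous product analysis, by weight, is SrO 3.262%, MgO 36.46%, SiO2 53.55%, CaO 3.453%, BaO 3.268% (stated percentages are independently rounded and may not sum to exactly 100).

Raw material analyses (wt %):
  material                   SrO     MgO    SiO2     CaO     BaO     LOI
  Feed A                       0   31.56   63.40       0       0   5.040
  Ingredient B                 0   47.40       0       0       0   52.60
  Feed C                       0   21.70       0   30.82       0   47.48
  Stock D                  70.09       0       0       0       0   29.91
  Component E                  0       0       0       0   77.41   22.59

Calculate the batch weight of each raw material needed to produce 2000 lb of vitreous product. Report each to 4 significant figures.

Mid-chain values appear rounded to 4 significant digits within the worked lines. All arithmetic keeps exact precision from first step to last. Each reported number receives exactly one rounding. Derived quantities (ignition loss, the five compositions, the yield, glass mass, totals) are rebuilt from the batch weights on 2000 lb of glass in exact precision, exactly as shown in either problem or answer.
Oxide mass targets, per 2000 lb vitreous product:
  SrO: 3.262% × 2000 = 65.24 lb
  MgO: 36.46% × 2000 = 729.2 lb
  SiO2: 53.55% × 2000 = 1071 lb
  CaO: 3.453% × 2000 = 69.06 lb
  BaO: 3.268% × 2000 = 65.36 lb
Mass-balance tally per oxide given the weights on record, relative to the basis at hand (summed amounts equal target values net of answer rounding effects):
  SrO: 93.08·0.7009 = 65.24 lb (target 65.24 lb)
  MgO: 1689·0.3156 + 311.1·0.4740 + 224.1·0.2170 = 729.1 lb (target 729.2 lb)
  SiO2: 1689·0.6340 = 1071 lb (target 1071 lb)
  CaO: 224.1·0.3082 = 69.07 lb (target 69.06 lb)
  BaO: 84.43·0.7741 = 65.36 lb (target 65.36 lb)
Glass-mass sanity pass: net batch after ignition = 2000 lb (the Σ of target masses is 2000 lb; stated basis 2000 lb — deltas are rounding alone).
Adding the batch up: Σ batch = 2402 lb; ignition loss, Σ(batch × LOI) = 402.1 lb; yield = glass ÷ total batch = 83.26%.

Batch per 2000 lb vitreous product:
  Feed A: 1689 lb
  Ingredient B: 311.1 lb
  Feed C: 224.1 lb
  Stock D: 93.08 lb
  Component E: 84.43 lb
Total batch = 2402 lb; LOI loss = 402.1 lb; yield = 83.26%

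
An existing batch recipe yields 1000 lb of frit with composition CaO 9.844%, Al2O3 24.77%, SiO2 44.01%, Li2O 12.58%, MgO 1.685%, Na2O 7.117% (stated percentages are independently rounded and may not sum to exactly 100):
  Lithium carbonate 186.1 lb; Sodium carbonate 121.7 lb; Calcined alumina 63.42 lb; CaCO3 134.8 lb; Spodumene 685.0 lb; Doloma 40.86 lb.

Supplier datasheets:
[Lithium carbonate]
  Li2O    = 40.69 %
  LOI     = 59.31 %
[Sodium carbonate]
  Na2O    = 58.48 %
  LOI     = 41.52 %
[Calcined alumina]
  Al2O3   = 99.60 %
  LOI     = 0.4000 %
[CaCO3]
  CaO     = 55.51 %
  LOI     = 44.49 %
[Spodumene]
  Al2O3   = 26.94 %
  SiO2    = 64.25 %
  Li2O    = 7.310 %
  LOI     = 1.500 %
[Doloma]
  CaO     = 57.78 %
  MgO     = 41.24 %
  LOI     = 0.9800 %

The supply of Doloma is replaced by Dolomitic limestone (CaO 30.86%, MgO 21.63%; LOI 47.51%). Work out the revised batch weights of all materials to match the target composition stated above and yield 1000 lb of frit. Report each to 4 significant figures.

Revised batch per 1000 lb frit:
  Lithium carbonate: 186.1 lb
  Sodium carbonate: 121.7 lb
  Calcined alumina: 63.42 lb
  CaCO3: 134.0 lb
  Spodumene: 685.0 lb
  Dolomitic limestone: 77.90 lb
Total batch = 1268 lb; LOI loss = 268.1 lb

Intermediates are shown (rounded to four significant digits) in the working. Every computation keeps exact precision in every operation — every reported value takes exactly one rounding; the derived quantities, which include yield, net glass mass, the totals, ignition loss, the six compositions, are computed in exact precision, as they appear in either problem or answer, from the weighed amounts at 1000 lb of glass.
The oxide mass targets at 1000 lb frit:
  CaO: 9.844% × 1000 = 98.44 lb
  Al2O3: 24.77% × 1000 = 247.7 lb
  SiO2: 44.01% × 1000 = 440.1 lb
  Li2O: 12.58% × 1000 = 125.8 lb
  MgO: 1.685% × 1000 = 16.85 lb
  Na2O: 7.117% × 1000 = 71.17 lb
Sums-versus-targets review with the batch weights as given, at the basis given (oxide sums agree with the targets given rounding of the digits):
  CaO: 134.0·0.5551 + 77.90·0.3086 = 98.42 lb (target 98.44 lb)
  Al2O3: 63.42·0.9960 + 685.0·0.2694 = 247.7 lb (target 247.7 lb)
  SiO2: 685.0·0.6425 = 440.1 lb (target 440.1 lb)
  Li2O: 186.1·0.4069 + 685.0·0.07310 = 125.8 lb (target 125.8 lb)
  MgO: 77.90·0.2163 = 16.85 lb (target 16.85 lb)
  Na2O: 121.7·0.5848 = 71.17 lb (target 71.17 lb)
Mass balance on the glass: batch Σ − ignition loss = 1000 lb (per-oxide target masses sum to 1000 lb; stated basis 1000 lb — a pure rounding effect).
Total batch = Σ batch = 1268 lb; ignition loss, Σ(batch × LOI) = 268.1 lb; as yield: glass ÷ batch → 78.86%.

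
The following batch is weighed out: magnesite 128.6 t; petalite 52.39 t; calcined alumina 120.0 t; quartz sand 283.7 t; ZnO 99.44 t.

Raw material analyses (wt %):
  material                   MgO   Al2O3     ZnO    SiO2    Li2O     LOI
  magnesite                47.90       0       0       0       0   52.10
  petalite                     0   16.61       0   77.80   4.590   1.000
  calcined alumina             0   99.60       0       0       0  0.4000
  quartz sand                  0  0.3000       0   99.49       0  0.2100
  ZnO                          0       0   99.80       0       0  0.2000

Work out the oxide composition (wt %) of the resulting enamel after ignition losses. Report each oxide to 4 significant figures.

Glass mass = 615.3 t (batch 684.1 − LOI 68.80).
Composition: MgO 10.01%, Al2O3 20.98%, ZnO 16.13%, SiO2 52.49%, Li2O 0.3908%

All arithmetic runs at exact precision from start to finish — intermediates appear rounded to 4 significant figures at each printed step; every reported value undergoes a single rounding. Derived quantities are re-derived in full precision (totals, yield, the five compositions, net glass mass, ignition loss) starting from the weights on 615.3 t of glass, as they appear in the problem or the answer.
Delivered oxide masses:
  MgO: 128.6·0.4790 = 61.60 t
  Al2O3: 52.39·0.1661 + 120.0·0.9960 + 283.7·0.003000 = 129.1 t
  ZnO: 99.44·0.9980 = 99.24 t
  SiO2: 52.39·0.7780 + 283.7·0.9949 = 323.0 t
  Li2O: 52.39·0.04590 = 2.405 t
LOI: 128.6·0.5210 + 52.39·0.01000 + 120.0·0.004000 + 283.7·0.002100 + 99.44·0.002000 = 68.80 t
Resulting glass, batch − LOI: 684.1 − 68.80 = 615.3 t (= Σ oxide masses)
each wt % is 100 × oxide ÷ glass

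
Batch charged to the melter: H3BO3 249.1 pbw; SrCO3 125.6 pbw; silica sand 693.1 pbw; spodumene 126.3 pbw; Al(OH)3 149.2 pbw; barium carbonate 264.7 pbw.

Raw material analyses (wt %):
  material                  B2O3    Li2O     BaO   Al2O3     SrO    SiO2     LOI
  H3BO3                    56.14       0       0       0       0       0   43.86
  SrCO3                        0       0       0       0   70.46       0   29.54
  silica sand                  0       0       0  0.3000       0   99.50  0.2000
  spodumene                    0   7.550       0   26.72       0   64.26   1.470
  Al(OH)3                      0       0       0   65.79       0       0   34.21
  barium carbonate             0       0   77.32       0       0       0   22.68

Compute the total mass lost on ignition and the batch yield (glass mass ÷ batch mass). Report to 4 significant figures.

LOI loss = 260.7 pbw; glass = 1347 pbw; yield = 83.79%

Full float precision is kept in all steps. Intermediates are shown, with 4-significant-digit rounding, across the worked steps. Every reported value takes just one rounding — derived quantities are re-derived at full float precision (glass mass, the yield, totals, ignition loss, six oxide percentages) starting from the weights on 1347 pbw of glass, as they appear in the problem or answer text.
Material-by-material LOI:
  H3BO3: 249.1 × 0.4386 = 109.3 pbw
  SrCO3: 125.6 × 0.2954 = 37.10 pbw
  silica sand: 693.1 × 0.002000 = 1.386 pbw
  spodumene: 126.3 × 0.01470 = 1.857 pbw
  Al(OH)3: 149.2 × 0.3421 = 51.04 pbw
  barium carbonate: 264.7 × 0.2268 = 60.03 pbw
Total LOI = 260.7 pbw
Glass = batch − LOI = 1608 − 260.7 = 1347 pbw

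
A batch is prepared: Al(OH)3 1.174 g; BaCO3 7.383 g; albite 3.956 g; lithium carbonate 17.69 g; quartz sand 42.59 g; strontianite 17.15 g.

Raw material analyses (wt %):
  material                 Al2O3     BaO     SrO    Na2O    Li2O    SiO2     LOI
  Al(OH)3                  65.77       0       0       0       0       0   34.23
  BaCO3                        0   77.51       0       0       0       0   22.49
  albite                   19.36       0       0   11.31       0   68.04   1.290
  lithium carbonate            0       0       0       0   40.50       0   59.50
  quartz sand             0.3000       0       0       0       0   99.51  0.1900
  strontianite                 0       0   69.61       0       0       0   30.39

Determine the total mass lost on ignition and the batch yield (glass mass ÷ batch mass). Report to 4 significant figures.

LOI loss = 17.93 g; glass = 72.01 g; yield = 80.06%

Working values are shown, rounded to 4 significant figures, when written out; all arithmetic keeps full float precision in every operation; every reported result carries a single rounding — the derived quantities (totals, the six compositions, yield, glass mass, LOI) are recomputed at full float precision from the batch weights per 72.01 g of glass precisely as stated by problem or answer.
Loss on ignition, line by line:
  Al(OH)3: 1.174 × 0.3423 = 0.4019 g
  BaCO3: 7.383 × 0.2249 = 1.660 g
  albite: 3.956 × 0.01290 = 0.05103 g
  lithium carbonate: 17.69 × 0.5950 = 10.53 g
  quartz sand: 42.59 × 0.001900 = 0.08092 g
  strontianite: 17.15 × 0.3039 = 5.212 g
Total LOI = 17.93 g
Glass = batch − LOI = 89.94 − 17.93 = 72.01 g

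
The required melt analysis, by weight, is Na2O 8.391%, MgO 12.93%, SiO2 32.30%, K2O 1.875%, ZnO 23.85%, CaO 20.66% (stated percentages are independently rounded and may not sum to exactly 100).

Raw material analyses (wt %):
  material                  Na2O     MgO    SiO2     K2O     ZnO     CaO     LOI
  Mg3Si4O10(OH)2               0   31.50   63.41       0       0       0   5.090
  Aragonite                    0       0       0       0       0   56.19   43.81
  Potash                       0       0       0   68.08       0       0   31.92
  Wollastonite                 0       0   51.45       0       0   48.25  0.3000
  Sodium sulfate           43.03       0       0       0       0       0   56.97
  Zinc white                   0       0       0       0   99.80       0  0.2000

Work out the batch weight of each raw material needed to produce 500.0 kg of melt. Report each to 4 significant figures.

Batch per 500.0 kg melt:
  Mg3Si4O10(OH)2: 205.2 kg
  Aragonite: 131.5 kg
  Potash: 13.77 kg
  Wollastonite: 60.95 kg
  Sodium sulfate: 97.50 kg
  Zinc white: 119.5 kg
Total batch = 628.4 kg; LOI loss = 128.4 kg; yield = 79.56%

Every computation keeps full precision through the solve. Intermediates are printed, rounded to four significant digits, on the page — a single rounding yields each reported number; all derived quantities (yield, the totals, ignition loss, six oxide percentages, net glass mass) are rebuilt starting from the weights at 500.0 kg of glass at exact precision exactly as printed in either problem or answer.
Oxide mass targets, per 500.0 kg melt:
  Na2O: 8.391% × 500.0 = 41.96 kg
  MgO: 12.93% × 500.0 = 64.65 kg
  SiO2: 32.30% × 500.0 = 161.5 kg
  K2O: 1.875% × 500.0 = 9.375 kg
  ZnO: 23.85% × 500.0 = 119.2 kg
  CaO: 20.66% × 500.0 = 103.3 kg
Per-oxide balance check applying the batch weights above, at the basis given (sums match the target masses up to rounding of the answer):
  Na2O: 97.50·0.4303 = 41.95 kg (target 41.96 kg)
  MgO: 205.2·0.3150 = 64.64 kg (target 64.65 kg)
  SiO2: 205.2·0.6341 + 60.95·0.5145 = 161.5 kg (target 161.5 kg)
  K2O: 13.77·0.6808 = 9.375 kg (target 9.375 kg)
  ZnO: 119.5·0.9980 = 119.3 kg (target 119.2 kg)
  CaO: 131.5·0.5619 + 60.95·0.4825 = 103.3 kg (target 103.3 kg)
Glass-mass bookkeeping: whole batch net of LOI = 500.0 kg (the Σ of target masses is 500.0 kg; the stated basis being 500.0 kg — deltas are rounding alone).
Adding the batch up: Σ batch = 628.4 kg; LOI loss = Σ batch·LOI = 128.4 kg; yield = glass ÷ total batch = 79.56%.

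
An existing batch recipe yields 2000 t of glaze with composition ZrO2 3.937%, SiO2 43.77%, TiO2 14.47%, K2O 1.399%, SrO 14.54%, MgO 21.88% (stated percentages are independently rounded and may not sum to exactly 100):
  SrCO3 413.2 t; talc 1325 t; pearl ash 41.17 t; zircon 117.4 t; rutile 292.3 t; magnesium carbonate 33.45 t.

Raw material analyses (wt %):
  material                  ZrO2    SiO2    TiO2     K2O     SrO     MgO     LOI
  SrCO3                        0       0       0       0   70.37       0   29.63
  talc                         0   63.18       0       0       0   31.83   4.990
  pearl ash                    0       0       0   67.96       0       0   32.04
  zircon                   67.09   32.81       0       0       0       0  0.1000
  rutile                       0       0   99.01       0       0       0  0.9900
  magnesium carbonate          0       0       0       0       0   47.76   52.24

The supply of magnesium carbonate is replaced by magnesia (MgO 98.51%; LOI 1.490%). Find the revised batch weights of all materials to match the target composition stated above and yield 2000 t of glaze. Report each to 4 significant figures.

Intermediates appear (rounded to four significant digits) at each printed step; each numeric step carries exact precision from first step to last — a single rounding yields each reported result — the derived quantities are rebuilt in full float precision (ignition loss, the six compositions, net glass mass, the yield, the totals) from the batch weights at 2000 t of glass, exactly as shown in question or answer.
Target masses of each oxide per 2000 t glaze:
  ZrO2: 3.937% × 2000 = 78.74 t
  SiO2: 43.77% × 2000 = 875.4 t
  TiO2: 14.47% × 2000 = 289.4 t
  K2O: 1.399% × 2000 = 27.98 t
  SrO: 14.54% × 2000 = 290.8 t
  MgO: 21.88% × 2000 = 437.6 t
Verifying the oxide balance using the reported weights, relative to the basis at hand (oxide sums agree with the targets inside rounding margins):
  ZrO2: 117.4·0.6709 = 78.76 t (target 78.74 t)
  SiO2: 1325·0.6318 + 117.4·0.3281 = 875.7 t (target 875.4 t)
  TiO2: 292.3·0.9901 = 289.4 t (target 289.4 t)
  K2O: 41.17·0.6796 = 27.98 t (target 27.98 t)
  SrO: 413.2·0.7037 = 290.8 t (target 290.8 t)
  MgO: 1325·0.3183 + 16.22·0.9851 = 437.7 t (target 437.6 t)
The glass-mass cross-check: Σ batch − LOI loss = 2000 t (the Σ of target masses is 2000 t; versus the stated basis of 2000 t — any gap is answer rounding).
Batch total: Σ batch = 2205 t; the LOI term Σ batch·LOI equals 205.0 t; the yield ratio, glass ÷ batch: 90.70%.

Revised batch per 2000 t glaze:
  SrCO3: 413.2 t
  talc: 1325 t
  pearl ash: 41.17 t
  zircon: 117.4 t
  rutile: 292.3 t
  magnesia: 16.22 t
Total batch = 2205 t; LOI loss = 205.0 t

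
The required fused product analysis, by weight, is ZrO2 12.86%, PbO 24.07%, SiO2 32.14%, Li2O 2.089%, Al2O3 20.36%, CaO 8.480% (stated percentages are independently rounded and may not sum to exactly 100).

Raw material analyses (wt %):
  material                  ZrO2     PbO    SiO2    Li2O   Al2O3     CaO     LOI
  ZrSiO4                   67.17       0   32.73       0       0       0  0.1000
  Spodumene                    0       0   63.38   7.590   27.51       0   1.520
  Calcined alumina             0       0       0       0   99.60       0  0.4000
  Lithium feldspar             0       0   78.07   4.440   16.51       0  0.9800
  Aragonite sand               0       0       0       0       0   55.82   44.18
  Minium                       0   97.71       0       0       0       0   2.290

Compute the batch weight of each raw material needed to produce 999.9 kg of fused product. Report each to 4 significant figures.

Batch per 999.9 kg fused product:
  ZrSiO4: 191.4 kg
  Spodumene: 154.9 kg
  Calcined alumina: 127.5 kg
  Lithium feldspar: 205.6 kg
  Aragonite sand: 151.9 kg
  Minium: 246.3 kg
Total batch = 1078 kg; LOI loss = 77.82 kg; yield = 92.78%

The working math carries exact precision at every stage; the intermediate values are shown, rounded to 4 significant figures, on the page. Each reported number takes exactly one rounding. The derived quantities, including the yield, the six compositions, LOI, totals, glass mass, are recomputed from the weighed amounts for 999.9 kg of glass at full precision as quoted within the question or the answer.
Oxide mass targets, per 999.9 kg fused product:
  ZrO2: 12.86% × 999.9 = 128.6 kg
  PbO: 24.07% × 999.9 = 240.7 kg
  SiO2: 32.14% × 999.9 = 321.4 kg
  Li2O: 2.089% × 999.9 = 20.89 kg
  Al2O3: 20.36% × 999.9 = 203.6 kg
  CaO: 8.480% × 999.9 = 84.79 kg
Checking each oxide sum from the weights as reported, against the basis in use (oxide sums agree with the targets modulo rounding of the values):
  ZrO2: 191.4·0.6717 = 128.6 kg (target 128.6 kg)
  PbO: 246.3·0.9771 = 240.7 kg (target 240.7 kg)
  SiO2: 191.4·0.3273 + 154.9·0.6338 + 205.6·0.7807 = 321.3 kg (target 321.4 kg)
  Li2O: 154.9·0.07590 + 205.6·0.04440 = 20.89 kg (target 20.89 kg)
  Al2O3: 154.9·0.2751 + 127.5·0.9960 + 205.6·0.1651 = 203.5 kg (target 203.6 kg)
  CaO: 151.9·0.5582 = 84.79 kg (target 84.79 kg)
Glass mass check: batch total minus LOI = 999.8 kg (targets for the oxides total 999.9 kg; versus the stated basis of 999.9 kg — deltas are rounding alone).
Summing the batch: Σ batch = 1078 kg; Σ batch·LOI gives LOI loss = 77.82 kg; yield: glass divided by total = 92.78%.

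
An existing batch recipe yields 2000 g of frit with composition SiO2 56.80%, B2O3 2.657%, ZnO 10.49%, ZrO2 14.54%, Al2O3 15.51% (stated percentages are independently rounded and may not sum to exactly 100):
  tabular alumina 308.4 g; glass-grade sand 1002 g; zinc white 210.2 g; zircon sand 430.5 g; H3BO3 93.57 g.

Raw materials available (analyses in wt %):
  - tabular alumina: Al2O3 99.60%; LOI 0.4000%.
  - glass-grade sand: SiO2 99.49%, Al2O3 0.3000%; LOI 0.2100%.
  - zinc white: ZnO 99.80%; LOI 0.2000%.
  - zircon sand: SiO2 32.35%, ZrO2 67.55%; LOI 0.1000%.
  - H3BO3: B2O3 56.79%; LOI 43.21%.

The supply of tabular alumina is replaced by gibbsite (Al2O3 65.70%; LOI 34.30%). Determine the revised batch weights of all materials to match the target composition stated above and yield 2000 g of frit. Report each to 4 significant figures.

Revised batch per 2000 g frit:
  gibbsite: 467.6 g
  glass-grade sand: 1002 g
  zinc white: 210.2 g
  zircon sand: 430.5 g
  H3BO3: 93.57 g
Total batch = 2204 g; LOI loss = 203.8 g

Mid-chain values are printed rounded to four significant digits as written. Every computation keeps full float precision from first step to last — every reported number is rounded a single time — derived quantities (yield, the totals, the five compositions, net glass mass, LOI) are computed in full float precision using the weight values on 2000 g of glass, precisely as stated by question or answer.
The oxide mass targets at 2000 g frit:
  SiO2: 56.80% × 2000 = 1136 g
  B2O3: 2.657% × 2000 = 53.14 g
  ZnO: 10.49% × 2000 = 209.8 g
  ZrO2: 14.54% × 2000 = 290.8 g
  Al2O3: 15.51% × 2000 = 310.2 g
Balance tally, oxide-wise, working from each reported weight, at the basis given (every target is met by its sum inside rounding margins):
  SiO2: 1002·0.9949 + 430.5·0.3235 = 1136 g (target 1136 g)
  B2O3: 93.57·0.5679 = 53.14 g (target 53.14 g)
  ZnO: 210.2·0.9980 = 209.8 g (target 209.8 g)
  ZrO2: 430.5·0.6755 = 290.8 g (target 290.8 g)
  Al2O3: 467.6·0.6570 + 1002·0.003000 = 310.2 g (target 310.2 g)
Mass balance on the glass: total batch − LOI = 2000 g (the targets, summed, come to 2000 g; against the stated basis, 2000 g — gaps are rounding artifacts).
Batch grand total — Σ batch = 2204 g; the LOI term Σ batch·LOI equals 203.8 g; glass ÷ batch gives a yield of 90.75%.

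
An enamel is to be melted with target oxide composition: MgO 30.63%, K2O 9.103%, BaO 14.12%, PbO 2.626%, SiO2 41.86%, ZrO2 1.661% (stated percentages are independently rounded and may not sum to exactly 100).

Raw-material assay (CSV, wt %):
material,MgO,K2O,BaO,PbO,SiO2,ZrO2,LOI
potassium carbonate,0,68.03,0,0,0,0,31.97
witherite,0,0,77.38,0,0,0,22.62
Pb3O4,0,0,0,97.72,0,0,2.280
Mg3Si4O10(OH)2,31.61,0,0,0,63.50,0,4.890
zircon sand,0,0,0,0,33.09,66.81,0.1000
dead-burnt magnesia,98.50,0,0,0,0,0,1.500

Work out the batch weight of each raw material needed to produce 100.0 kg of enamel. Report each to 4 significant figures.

The whole derivation keeps full precision through the solve — values along the way are displayed rounded off to 4 significant digits within the worked lines. Every reported result takes a single rounding. Derived quantities (glass mass, totals, the yield, six oxide percentages, LOI) are rebuilt from the weighed amounts on 100.0 kg of glass at full float precision as written in the problem or answer text.
Per-oxide target masses for 100.0 kg enamel:
  MgO: 30.63% × 100.0 = 30.63 kg
  K2O: 9.103% × 100.0 = 9.103 kg
  BaO: 14.12% × 100.0 = 14.12 kg
  PbO: 2.626% × 100.0 = 2.626 kg
  SiO2: 41.86% × 100.0 = 41.86 kg
  ZrO2: 1.661% × 100.0 = 1.661 kg
Oxide-by-oxide audit on the weights just shown, under the basis named above (each sum matches its target mass once rounding is allowed for):
  MgO: 64.63·0.3161 + 10.36·0.9850 = 30.63 kg (target 30.63 kg)
  K2O: 13.38·0.6803 = 9.102 kg (target 9.103 kg)
  BaO: 18.25·0.7738 = 14.12 kg (target 14.12 kg)
  PbO: 2.687·0.9772 = 2.626 kg (target 2.626 kg)
  SiO2: 64.63·0.6350 + 2.486·0.3309 = 41.86 kg (target 41.86 kg)
  ZrO2: 2.486·0.6681 = 1.661 kg (target 1.661 kg)
Mass balance on the glass: Σ batch − LOI loss = 100.0 kg (oxide target masses add up to 100.0 kg; basis as stated: 100.0 kg — a pure rounding effect).
Total batch = Σ batch = 111.8 kg; loss to ignition Σ batch·LOI = 11.79 kg; yield, glass over the total, = 89.46%.

Batch per 100.0 kg enamel:
  potassium carbonate: 13.38 kg
  witherite: 18.25 kg
  Pb3O4: 2.687 kg
  Mg3Si4O10(OH)2: 64.63 kg
  zircon sand: 2.486 kg
  dead-burnt magnesia: 10.36 kg
Total batch = 111.8 kg; LOI loss = 11.79 kg; yield = 89.46%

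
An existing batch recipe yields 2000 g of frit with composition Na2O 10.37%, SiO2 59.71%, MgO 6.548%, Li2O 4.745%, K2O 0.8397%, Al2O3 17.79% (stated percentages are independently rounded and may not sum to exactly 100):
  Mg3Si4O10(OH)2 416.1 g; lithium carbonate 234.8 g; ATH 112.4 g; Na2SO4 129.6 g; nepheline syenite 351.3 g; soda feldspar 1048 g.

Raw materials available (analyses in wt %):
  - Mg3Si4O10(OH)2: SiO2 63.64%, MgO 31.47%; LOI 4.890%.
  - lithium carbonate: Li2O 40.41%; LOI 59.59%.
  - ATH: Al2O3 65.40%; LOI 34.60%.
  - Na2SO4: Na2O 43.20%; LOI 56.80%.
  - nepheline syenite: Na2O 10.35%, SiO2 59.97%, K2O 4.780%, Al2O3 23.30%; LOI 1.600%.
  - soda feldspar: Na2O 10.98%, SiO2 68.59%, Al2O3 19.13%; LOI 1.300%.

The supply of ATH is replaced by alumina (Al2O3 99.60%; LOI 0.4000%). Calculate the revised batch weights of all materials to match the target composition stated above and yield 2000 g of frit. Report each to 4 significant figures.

The whole derivation runs at full precision at every stage. Intermediates are printed (rounded to 4 significant digits) at each printed step. Each reported number is rounded once only; all derived quantities are carried from the weighed amounts on 2000 g of glass at exact precision (net glass mass, the totals, the six compositions, yield, LOI), as quoted within either problem or answer.
The oxide mass targets at 2000 g frit:
  Na2O: 10.37% × 2000 = 207.4 g
  SiO2: 59.71% × 2000 = 1194 g
  MgO: 6.548% × 2000 = 131.0 g
  Li2O: 4.745% × 2000 = 94.90 g
  K2O: 0.8397% × 2000 = 16.79 g
  Al2O3: 17.79% × 2000 = 355.8 g
Sums-versus-targets review working from each reported weight, against the basis in use (summed amounts equal target values exact up to rounding of places):
  Na2O: 129.6·0.4320 + 351.3·0.1035 + 1048·0.1098 = 207.4 g (target 207.4 g)
  SiO2: 416.1·0.6364 + 351.3·0.5997 + 1048·0.6859 = 1194 g (target 1194 g)
  MgO: 416.1·0.3147 = 130.9 g (target 131.0 g)
  Li2O: 234.8·0.4041 = 94.88 g (target 94.90 g)
  K2O: 351.3·0.04780 = 16.79 g (target 16.79 g)
  Al2O3: 73.79·0.9960 + 351.3·0.2330 + 1048·0.1913 = 355.8 g (target 355.8 g)
Consistency of the glass mass: net batch after ignition = 2000 g (oxide target masses add up to 2000 g; stated basis 2000 g — rounding explains the deltas).
Adding the batch up: Σ batch = 2254 g; loss to ignition Σ batch·LOI = 253.4 g; the yield ratio, glass ÷ batch: 88.75%.

Revised batch per 2000 g frit:
  Mg3Si4O10(OH)2: 416.1 g
  lithium carbonate: 234.8 g
  alumina: 73.79 g
  Na2SO4: 129.6 g
  nepheline syenite: 351.3 g
  soda feldspar: 1048 g
Total batch = 2254 g; LOI loss = 253.4 g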